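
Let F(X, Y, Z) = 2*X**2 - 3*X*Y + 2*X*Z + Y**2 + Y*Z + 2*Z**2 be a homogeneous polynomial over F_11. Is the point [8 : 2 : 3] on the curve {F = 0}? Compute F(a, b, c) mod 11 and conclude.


F(8,2,3) ≡ 2 (mod 11); P is NOT on the curve.

Evaluate F(8, 2, 3) term-by-term (mod 11).
  2*X**2 ↦ 2·64·1·1 = 128
  -3*X*Y ↦ -3·8·2·1 = -48
  2*X*Z ↦ 2·8·1·3 = 48
  Y**2 ↦ 1·1·4·1 = 4
  Y*Z ↦ 1·1·2·3 = 6
  2*Z**2 ↦ 2·1·1·9 = 18
Sum: F(8, 2, 3) = (128) + (-48) + (48) + (4) + (6) + (18) = 156.
Reducing mod 11: 156 ≡ 2 (mod 11).
Since F(a, b, c) ≡ 2 ≠ 0 (mod 11), P does NOT lie on the curve.


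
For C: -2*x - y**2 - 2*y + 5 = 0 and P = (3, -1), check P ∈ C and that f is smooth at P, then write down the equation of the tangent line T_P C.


Tangent line at P: 6 - 2*x = 0.

Step 1: f(3, -1) = 0, so P lies on C.
Step 2: partial derivatives
  f_x(x, y) = -2, f_y(x, y) = -2*y - 2.
  f_x(P) = -2, f_y(P) = 0 (gradient nonzero, so P is smooth).
Step 3: tangent line at P: -2·(x − 3) + 0·(y − -1) = 0.
Expanding: 6 - 2*x = 0.


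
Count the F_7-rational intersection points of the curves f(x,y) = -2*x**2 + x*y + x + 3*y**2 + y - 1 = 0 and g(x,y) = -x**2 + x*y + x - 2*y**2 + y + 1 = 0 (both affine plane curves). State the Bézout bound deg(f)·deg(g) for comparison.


Common zeros: ∅; count = 0; Bézout bound = 4.

deg(f) = 2, deg(g) = 2, so Bézout bound = 4.
Scan x ∈ F_7. For each x, list the y ∈ F_7 with f(x, y) ≡ 0 and those with g(x, y) ≡ 0 (mod 7); the common zeros in that column are the intersection.
  x = 0: f ≡ 0 at y ∈ ∅; g ≡ 0 at y ∈ {1, 3}; common: ∅.
  x = 1: f ≡ 0 at y ∈ {2}; g ≡ 0 at y ∈ ∅; common: ∅.
  x = 2: f ≡ 0 at y ∈ {0, 6}; g ≡ 0 at y ∈ {1, 4}; common: ∅.
  x = 3: f ≡ 0 at y ∈ ∅; g ≡ 0 at y ∈ {4, 5}; common: ∅.
  x = 4: f ≡ 0 at y ∈ {1, 2}; g ≡ 0 at y ∈ {3}; common: ∅.
  x = 5: f ≡ 0 at y ∈ {6}; g ≡ 0 at y ∈ ∅; common: ∅.
  x = 6: f ≡ 0 at y ∈ ∅; g ≡ 0 at y ∈ ∅; common: ∅.
Collecting: common zeros = ∅, so the count is 0.
Comparison with the Bézout bound: 0 ≤ 4 = deg(f)·deg(g), as expected for curves with no common component (the affine F_7-count falls short of the bound because intersections may lie at infinity, over extension fields, or carry multiplicity).


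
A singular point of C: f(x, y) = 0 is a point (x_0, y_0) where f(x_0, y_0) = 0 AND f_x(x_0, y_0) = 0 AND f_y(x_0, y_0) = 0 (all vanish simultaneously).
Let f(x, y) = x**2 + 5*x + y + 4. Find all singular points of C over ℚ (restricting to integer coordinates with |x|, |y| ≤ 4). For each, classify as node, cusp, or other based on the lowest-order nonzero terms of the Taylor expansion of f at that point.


No singular points in the scanned grid; C is smooth there.

Compute partial derivatives:
  f_x = 2*x + 5.
  f_y = 1.
f_y = 1 is a nonzero constant, so f_y never vanishes: no point (x, y) can satisfy f = f_x = f_y = 0. In particular no (x, y) ∈ {−4, ..., 4}² is singular; the curve is smooth.


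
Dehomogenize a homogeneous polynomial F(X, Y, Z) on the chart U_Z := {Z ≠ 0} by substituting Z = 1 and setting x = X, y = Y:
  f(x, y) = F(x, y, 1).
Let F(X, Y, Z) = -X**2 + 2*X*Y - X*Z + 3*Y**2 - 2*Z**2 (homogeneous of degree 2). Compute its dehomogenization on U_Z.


f(x, y) = -x**2 + 2*x*y - x + 3*y**2 - 2

On U_Z we set Z = 1. Each monomial c·X^i·Y^j·Z^k in F becomes c·x^i·y^j·1^k = c·x^i·y^j.
Substituting Z = 1: F(X, Y, 1) = -x**2 + 2*x*y - x + 3*y**2 - 2.
Note: deg(f) ≤ deg(F) = 2; strict inequality happens when F is divisible by Z (lost terms).


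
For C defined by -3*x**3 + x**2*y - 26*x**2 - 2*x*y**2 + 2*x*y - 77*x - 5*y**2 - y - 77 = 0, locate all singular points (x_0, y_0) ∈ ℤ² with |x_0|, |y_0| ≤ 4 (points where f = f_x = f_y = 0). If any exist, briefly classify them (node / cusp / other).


Singular points: {(-3, -1)}; classification: cusp.

Compute partial derivatives:
  f_x = -9*x**2 + 2*x*y - 52*x - 2*y**2 + 2*y - 77.
  f_y = x**2 - 4*x*y + 2*x - 10*y - 1.
Scan x_0 ∈ {−4, ..., 4}. For each x_0, f_y(x_0, y) is a polynomial in y; find its integer roots y ∈ {−4, ..., 4}, then test f_x and f at those candidates.
  x = -4: f_y(-4, y) = 6*y + 7; no integer root y with |y| ≤ 4.
  x = -3: f_y(-3, y) = 2*y + 2; vanishes at y ∈ {-1}. (-3, -1): f_x = 0, f = 0 — SINGULAR.
  x = -2: f_y(-2, y) = -2*y - 1; no integer root y with |y| ≤ 4.
  x = -1: f_y(-1, y) = -6*y - 2; no integer root y with |y| ≤ 4.
  x = 0: f_y(0, y) = -10*y - 1; no integer root y with |y| ≤ 4.
  x = 1: f_y(1, y) = 2 - 14*y; no integer root y with |y| ≤ 4.
  x = 2: f_y(2, y) = 7 - 18*y; no integer root y with |y| ≤ 4.
  x = 3: f_y(3, y) = 14 - 22*y; no integer root y with |y| ≤ 4.
  x = 4: f_y(4, y) = 23 - 26*y; no integer root y with |y| ≤ 4.
Only singular point on the grid: (-3, -1).
Classify: substitute x = -3 + u, y = -1 + v and expand: f = -3*u**3 + u**2*v - 2*u*v**2 + v**2.
No constant or linear terms (consistent with a singular point). Quadratic part: v**2. Cubic part: -3*u**3 + u**2*v - 2*u*v**2.
The quadratic part v**2 is a perfect square, so there is a single (double) tangent line v = 0, i.e. y = -1. Restricting the cubic part to that line (v = 0) leaves -3*u**3 ≠ 0, so f is not divisible by v and the branch is v² ≈ 3*u**3 to lowest order — this is a cusp.
Classification: cusp.


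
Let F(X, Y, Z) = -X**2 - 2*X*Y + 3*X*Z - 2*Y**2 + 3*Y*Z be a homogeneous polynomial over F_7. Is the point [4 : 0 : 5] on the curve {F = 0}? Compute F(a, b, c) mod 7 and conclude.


F(4,0,5) ≡ 2 (mod 7); P is NOT on the curve.

Evaluate F(4, 0, 5) term-by-term (mod 7).
  -X**2 ↦ -1·16·1·1 = -16
  -2*X*Y ↦ -2·4·0·1 = 0
  3*X*Z ↦ 3·4·1·5 = 60
  -2*Y**2 ↦ -2·1·0·1 = 0
  3*Y*Z ↦ 3·1·0·5 = 0
Sum: F(4, 0, 5) = (-16) + (0) + (60) + (0) + (0) = 44.
Reducing mod 7: 44 ≡ 2 (mod 7).
Since F(a, b, c) ≡ 2 ≠ 0 (mod 7), P does NOT lie on the curve.


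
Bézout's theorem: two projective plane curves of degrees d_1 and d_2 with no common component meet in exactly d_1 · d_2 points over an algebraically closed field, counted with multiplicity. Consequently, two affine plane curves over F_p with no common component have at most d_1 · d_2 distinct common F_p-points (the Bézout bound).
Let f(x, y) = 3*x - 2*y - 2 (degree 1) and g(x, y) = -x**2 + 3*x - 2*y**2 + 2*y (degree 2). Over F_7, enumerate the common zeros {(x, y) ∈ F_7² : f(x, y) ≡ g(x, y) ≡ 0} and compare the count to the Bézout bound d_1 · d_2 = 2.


Common zeros: {(3, 0)}; count = 1; Bézout bound = 2.

deg(f) = 1, deg(g) = 2, so Bézout bound = 2.
Scan x ∈ F_7. For each x, list the y ∈ F_7 with f(x, y) ≡ 0 and those with g(x, y) ≡ 0 (mod 7); the common zeros in that column are the intersection.
  x = 0: f ≡ 0 at y ∈ {6}; g ≡ 0 at y ∈ {0, 1}; common: ∅.
  x = 1: f ≡ 0 at y ∈ {4}; g ≡ 0 at y ∈ ∅; common: ∅.
  x = 2: f ≡ 0 at y ∈ {2}; g ≡ 0 at y ∈ ∅; common: ∅.
  x = 3: f ≡ 0 at y ∈ {0}; g ≡ 0 at y ∈ {0, 1}; common: {0}.
  x = 4: f ≡ 0 at y ∈ {5}; g ≡ 0 at y ∈ {4}; common: ∅.
  x = 5: f ≡ 0 at y ∈ {3}; g ≡ 0 at y ∈ {2, 6}; common: ∅.
  x = 6: f ≡ 0 at y ∈ {1}; g ≡ 0 at y ∈ {4}; common: ∅.
Collecting: common zeros = {(3, 0)}, so the count is 1.
Comparison with the Bézout bound: 1 ≤ 2 = deg(f)·deg(g), as expected for curves with no common component (the affine F_7-count falls short of the bound because intersections may lie at infinity, over extension fields, or carry multiplicity).


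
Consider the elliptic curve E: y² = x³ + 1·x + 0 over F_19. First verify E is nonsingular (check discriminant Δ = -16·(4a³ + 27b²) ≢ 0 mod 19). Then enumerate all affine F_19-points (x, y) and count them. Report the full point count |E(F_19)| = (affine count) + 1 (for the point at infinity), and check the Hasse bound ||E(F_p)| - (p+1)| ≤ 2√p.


Affine points = {(0, 0), (3, 7), (3, 12), (4, 7), (4, 12), (5, 4), (5, 15), (8, 8), (8, 11), (9, 4), (9, 15), (12, 7), (12, 12), (13, 5), (13, 14), (17, 3), (17, 16), (18, 6), (18, 13)}; affine count = 19; |E(F_19)| = 20.

Discriminant check: Δ ∝ 4a³ + 27b² = 4·1³ + 27·0² = 4·1 + 27·0 ≡ 4 (mod 19). Nonzero ⇒ E is nonsingular.
For each x ∈ F_19, compute rhs = x³ + 1·x + 0 mod 19, then count y ∈ F_19 with y² ≡ rhs.
  x = 0: rhs = 0, matching y values: 0 (1 points).
  x = 1: rhs = 2, matching y values: none (0 points).
  x = 2: rhs = 10, matching y values: none (0 points).
  x = 3: rhs = 11, matching y values: 7, 12 (2 points).
  x = 4: rhs = 11, matching y values: 7, 12 (2 points).
  x = 5: rhs = 16, matching y values: 4, 15 (2 points).
  x = 6: rhs = 13, matching y values: none (0 points).
  x = 7: rhs = 8, matching y values: none (0 points).
  x = 8: rhs = 7, matching y values: 8, 11 (2 points).
  x = 9: rhs = 16, matching y values: 4, 15 (2 points).
  x = 10: rhs = 3, matching y values: none (0 points).
  x = 11: rhs = 12, matching y values: none (0 points).
  x = 12: rhs = 11, matching y values: 7, 12 (2 points).
  x = 13: rhs = 6, matching y values: 5, 14 (2 points).
  x = 14: rhs = 3, matching y values: none (0 points).
  x = 15: rhs = 8, matching y values: none (0 points).
  x = 16: rhs = 8, matching y values: none (0 points).
  x = 17: rhs = 9, matching y values: 3, 16 (2 points).
  x = 18: rhs = 17, matching y values: 6, 13 (2 points).
Total affine count: 19.
Full point count |E(F_19)| = 19 + 1 = 20.
Hasse bound: |20 − (19+1)| = |0| = 0 ≤ 2√19 ≈ 8.7178 ✓.


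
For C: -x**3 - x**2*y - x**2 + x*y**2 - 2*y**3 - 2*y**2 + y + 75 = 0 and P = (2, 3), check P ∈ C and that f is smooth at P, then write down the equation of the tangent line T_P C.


Tangent line at P: -19*x - 57*y + 209 = 0.

Step 1: f(2, 3) = 0, so P lies on C.
Step 2: partial derivatives
  f_x(x, y) = -3*x**2 - 2*x*y - 2*x + y**2, f_y(x, y) = -x**2 + 2*x*y - 6*y**2 - 4*y + 1.
  f_x(P) = -19, f_y(P) = -57 (gradient nonzero, so P is smooth).
Step 3: tangent line at P: -19·(x − 2) + -57·(y − 3) = 0.
Expanding: -19*x - 57*y + 209 = 0.


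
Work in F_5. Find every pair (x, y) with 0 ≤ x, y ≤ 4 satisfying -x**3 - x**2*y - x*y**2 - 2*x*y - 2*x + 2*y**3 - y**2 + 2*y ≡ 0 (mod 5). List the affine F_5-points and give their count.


Affine F_5-points: {(0, 0), (0, 4), (1, 3), (2, 2), (4, 2)}; count = 5.

For each of the 25 pairs (x, y) ∈ F_5², evaluate f(x, y) mod 5. Record the zeros.
  x = 0: [0↦0, 1↦3, 2↦1, 3↦1, 4↦0]  zeros at y ∈ {0, 4}
  x = 1: [0↦2, 1↦1, 2↦3, 3↦0, 4↦4]  zeros at y ∈ {3}
  x = 2: [0↦3, 1↦1, 2↦0, 3↦2, 4↦4]  zeros at y ∈ {2}
  x = 3: [0↦2, 1↦2, 2↦1, 3↦1, 4↦4]  zeros at y ∈ ∅
  x = 4: [0↦3, 1↦3, 2↦0, 3↦1, 4↦3]  zeros at y ∈ {2}
Collecting zeros: affine points = {(0, 0), (0, 4), (1, 3), (2, 2), (4, 2)}.
Total count |C(F_5)_aff| = 5.


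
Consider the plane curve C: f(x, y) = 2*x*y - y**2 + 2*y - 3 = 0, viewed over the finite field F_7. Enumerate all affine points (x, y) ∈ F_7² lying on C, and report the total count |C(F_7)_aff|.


Affine F_7-points: {(1, 1), (1, 3), (4, 4), (4, 6), (6, 2), (6, 5)}; count = 6.

For each of the 49 pairs (x, y) ∈ F_7², evaluate f(x, y) mod 7. Record the zeros.
  x = 0: [0↦4, 1↦5, 2↦4, 3↦1, 4↦3, 5↦3, 6↦1]  zeros at y ∈ ∅
  x = 1: [0↦4, 1↦0, 2↦1, 3↦0, 4↦4, 5↦6, 6↦6]  zeros at y ∈ {1, 3}
  x = 2: [0↦4, 1↦2, 2↦5, 3↦6, 4↦5, 5↦2, 6↦4]  zeros at y ∈ ∅
  x = 3: [0↦4, 1↦4, 2↦2, 3↦5, 4↦6, 5↦5, 6↦2]  zeros at y ∈ ∅
  x = 4: [0↦4, 1↦6, 2↦6, 3↦4, 4↦0, 5↦1, 6↦0]  zeros at y ∈ {4, 6}
  x = 5: [0↦4, 1↦1, 2↦3, 3↦3, 4↦1, 5↦4, 6↦5]  zeros at y ∈ ∅
  x = 6: [0↦4, 1↦3, 2↦0, 3↦2, 4↦2, 5↦0, 6↦3]  zeros at y ∈ {2, 5}
Collecting zeros: affine points = {(1, 1), (1, 3), (4, 4), (4, 6), (6, 2), (6, 5)}.
Total count |C(F_7)_aff| = 6.


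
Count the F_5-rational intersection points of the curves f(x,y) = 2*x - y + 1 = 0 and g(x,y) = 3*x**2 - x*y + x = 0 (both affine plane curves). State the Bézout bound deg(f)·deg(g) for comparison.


Common zeros: {(0, 1)}; count = 1; Bézout bound = 2.

deg(f) = 1, deg(g) = 2, so Bézout bound = 2.
Scan x ∈ F_5. For each x, list the y ∈ F_5 with f(x, y) ≡ 0 and those with g(x, y) ≡ 0 (mod 5); the common zeros in that column are the intersection.
  x = 0: f ≡ 0 at y ∈ {1}; g ≡ 0 at y ∈ {0, 1, 2, 3, 4}; common: {1}.
  x = 1: f ≡ 0 at y ∈ {3}; g ≡ 0 at y ∈ {4}; common: ∅.
  x = 2: f ≡ 0 at y ∈ {0}; g ≡ 0 at y ∈ {2}; common: ∅.
  x = 3: f ≡ 0 at y ∈ {2}; g ≡ 0 at y ∈ {0}; common: ∅.
  x = 4: f ≡ 0 at y ∈ {4}; g ≡ 0 at y ∈ {3}; common: ∅.
Collecting: common zeros = {(0, 1)}, so the count is 1.
Comparison with the Bézout bound: 1 ≤ 2 = deg(f)·deg(g), as expected for curves with no common component (the affine F_5-count falls short of the bound because intersections may lie at infinity, over extension fields, or carry multiplicity).


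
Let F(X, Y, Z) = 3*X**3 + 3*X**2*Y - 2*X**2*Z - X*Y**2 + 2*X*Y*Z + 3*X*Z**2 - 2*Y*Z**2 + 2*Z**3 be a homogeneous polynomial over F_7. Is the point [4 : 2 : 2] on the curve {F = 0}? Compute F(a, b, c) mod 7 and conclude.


F(4,2,2) ≡ 1 (mod 7); P is NOT on the curve.

Evaluate F(4, 2, 2) term-by-term (mod 7).
  3*X**3 ↦ 3·64·1·1 = 192
  3*X**2*Y ↦ 3·16·2·1 = 96
  -2*X**2*Z ↦ -2·16·1·2 = -64
  -X*Y**2 ↦ -1·4·4·1 = -16
  2*X*Y*Z ↦ 2·4·2·2 = 32
  3*X*Z**2 ↦ 3·4·1·4 = 48
  -2*Y*Z**2 ↦ -2·1·2·4 = -16
  2*Z**3 ↦ 2·1·1·8 = 16
Sum: F(4, 2, 2) = (192) + (96) + (-64) + (-16) + (32) + (48) + (-16) + (16) = 288.
Reducing mod 7: 288 ≡ 1 (mod 7).
Since F(a, b, c) ≡ 1 ≠ 0 (mod 7), P does NOT lie on the curve.


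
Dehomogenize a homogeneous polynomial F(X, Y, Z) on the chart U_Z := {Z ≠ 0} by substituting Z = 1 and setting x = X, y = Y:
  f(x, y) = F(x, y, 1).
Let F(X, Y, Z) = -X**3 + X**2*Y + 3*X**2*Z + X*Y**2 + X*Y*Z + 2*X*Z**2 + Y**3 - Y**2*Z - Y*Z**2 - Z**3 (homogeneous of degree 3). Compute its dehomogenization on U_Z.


f(x, y) = -x**3 + x**2*y + 3*x**2 + x*y**2 + x*y + 2*x + y**3 - y**2 - y - 1

On U_Z we set Z = 1. Each monomial c·X^i·Y^j·Z^k in F becomes c·x^i·y^j·1^k = c·x^i·y^j.
Substituting Z = 1: F(X, Y, 1) = -x**3 + x**2*y + 3*x**2 + x*y**2 + x*y + 2*x + y**3 - y**2 - y - 1.
Note: deg(f) ≤ deg(F) = 3; strict inequality happens when F is divisible by Z (lost terms).


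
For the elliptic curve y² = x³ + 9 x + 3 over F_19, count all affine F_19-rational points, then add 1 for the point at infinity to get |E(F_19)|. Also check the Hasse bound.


Affine points = {(3, 0), (6, 8), (6, 11), (8, 6), (8, 13), (14, 2), (14, 17), (15, 6), (15, 13), (16, 5), (16, 14)}; affine count = 11; |E(F_19)| = 12.

Discriminant check: Δ ∝ 4a³ + 27b² = 4·9³ + 27·3² = 4·729 + 27·9 ≡ 5 (mod 19). Nonzero ⇒ E is nonsingular.
For each x ∈ F_19, compute rhs = x³ + 9·x + 3 mod 19, then count y ∈ F_19 with y² ≡ rhs.
  x = 0: rhs = 3, matching y values: none (0 points).
  x = 1: rhs = 13, matching y values: none (0 points).
  x = 2: rhs = 10, matching y values: none (0 points).
  x = 3: rhs = 0, matching y values: 0 (1 points).
  x = 4: rhs = 8, matching y values: none (0 points).
  x = 5: rhs = 2, matching y values: none (0 points).
  x = 6: rhs = 7, matching y values: 8, 11 (2 points).
  x = 7: rhs = 10, matching y values: none (0 points).
  x = 8: rhs = 17, matching y values: 6, 13 (2 points).
  x = 9: rhs = 15, matching y values: none (0 points).
  x = 10: rhs = 10, matching y values: none (0 points).
  x = 11: rhs = 8, matching y values: none (0 points).
  x = 12: rhs = 15, matching y values: none (0 points).
  x = 13: rhs = 18, matching y values: none (0 points).
  x = 14: rhs = 4, matching y values: 2, 17 (2 points).
  x = 15: rhs = 17, matching y values: 6, 13 (2 points).
  x = 16: rhs = 6, matching y values: 5, 14 (2 points).
  x = 17: rhs = 15, matching y values: none (0 points).
  x = 18: rhs = 12, matching y values: none (0 points).
Total affine count: 11.
Full point count |E(F_19)| = 11 + 1 = 12.
Hasse bound: |12 − (19+1)| = |-8| = 8 ≤ 2√19 ≈ 8.7178 ✓.


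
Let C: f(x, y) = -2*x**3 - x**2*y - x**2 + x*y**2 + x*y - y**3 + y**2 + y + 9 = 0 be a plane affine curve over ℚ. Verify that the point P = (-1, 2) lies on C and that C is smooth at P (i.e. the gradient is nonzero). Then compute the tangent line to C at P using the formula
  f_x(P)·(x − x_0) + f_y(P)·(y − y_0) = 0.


Tangent line at P: 6*x - 13*y + 32 = 0.

Step 1: f(-1, 2) = 0, so P lies on C.
Step 2: partial derivatives
  f_x(x, y) = -6*x**2 - 2*x*y - 2*x + y**2 + y, f_y(x, y) = -x**2 + 2*x*y + x - 3*y**2 + 2*y + 1.
  f_x(P) = 6, f_y(P) = -13 (gradient nonzero, so P is smooth).
Step 3: tangent line at P: 6·(x − -1) + -13·(y − 2) = 0.
Expanding: 6*x - 13*y + 32 = 0.


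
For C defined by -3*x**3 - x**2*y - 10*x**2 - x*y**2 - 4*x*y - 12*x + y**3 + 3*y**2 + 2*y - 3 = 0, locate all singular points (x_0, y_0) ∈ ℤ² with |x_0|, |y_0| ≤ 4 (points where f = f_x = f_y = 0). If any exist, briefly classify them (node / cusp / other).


Singular points: {(-1, -1)}; classification: cusp.

Compute partial derivatives:
  f_x = -9*x**2 - 2*x*y - 20*x - y**2 - 4*y - 12.
  f_y = -x**2 - 2*x*y - 4*x + 3*y**2 + 6*y + 2.
Scan x_0 ∈ {−4, ..., 4}. For each x_0, f_y(x_0, y) is a polynomial in y; find its integer roots y ∈ {−4, ..., 4}, then test f_x and f at those candidates.
  x = -4: f_y(-4, y) = 3*y**2 + 14*y + 2; no integer root y with |y| ≤ 4.
  x = -3: f_y(-3, y) = 3*y**2 + 12*y + 5; no integer root y with |y| ≤ 4.
  x = -2: f_y(-2, y) = 3*y**2 + 10*y + 6; no integer root y with |y| ≤ 4.
  x = -1: f_y(-1, y) = 3*y**2 + 8*y + 5; vanishes at y ∈ {-1}. (-1, -1): f_x = 0, f = 0 — SINGULAR.
  x = 0: f_y(0, y) = 3*y**2 + 6*y + 2; no integer root y with |y| ≤ 4.
  x = 1: f_y(1, y) = 3*y**2 + 4*y - 3; no integer root y with |y| ≤ 4.
  x = 2: f_y(2, y) = 3*y**2 + 2*y - 10; no integer root y with |y| ≤ 4.
  x = 3: f_y(3, y) = 3*y**2 - 19; no integer root y with |y| ≤ 4.
  x = 4: f_y(4, y) = 3*y**2 - 2*y - 30; no integer root y with |y| ≤ 4.
Only singular point on the grid: (-1, -1).
Classify: substitute x = -1 + u, y = -1 + v and expand: f = -3*u**3 - u**2*v - u*v**2 + v**3 + v**2.
No constant or linear terms (consistent with a singular point). Quadratic part: v**2. Cubic part: -3*u**3 - u**2*v - u*v**2 + v**3.
The quadratic part v**2 is a perfect square, so there is a single (double) tangent line v = 0, i.e. y = -1. Restricting the cubic part to that line (v = 0) leaves -3*u**3 ≠ 0, so f is not divisible by v and the branch is v² ≈ 3*u**3 to lowest order — this is a cusp.
Classification: cusp.


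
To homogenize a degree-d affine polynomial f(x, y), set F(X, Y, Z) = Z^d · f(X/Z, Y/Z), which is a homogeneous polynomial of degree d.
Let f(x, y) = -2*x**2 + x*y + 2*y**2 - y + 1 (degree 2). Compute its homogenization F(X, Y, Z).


F(X, Y, Z) = -2*X**2 + X*Y + 2*Y**2 - Y*Z + Z**2

deg(f) = 2.
Substitute x = X/Z, y = Y/Z into f, then multiply by Z^2.
  monomial -2·x^2·y^0 ↦ -2·X^2·Y^0·Z^0.
  monomial 1·x^1·y^1 ↦ 1·X^1·Y^1·Z^0.
  monomial 2·x^0·y^2 ↦ 2·X^0·Y^2·Z^0.
  monomial -1·x^0·y^1 ↦ -1·X^0·Y^1·Z^1.
  monomial 1·x^0·y^0 ↦ 1·X^0·Y^0·Z^2.
Collecting: F(X, Y, Z) = -2*X**2 + X*Y + 2*Y**2 - Y*Z + Z**2.


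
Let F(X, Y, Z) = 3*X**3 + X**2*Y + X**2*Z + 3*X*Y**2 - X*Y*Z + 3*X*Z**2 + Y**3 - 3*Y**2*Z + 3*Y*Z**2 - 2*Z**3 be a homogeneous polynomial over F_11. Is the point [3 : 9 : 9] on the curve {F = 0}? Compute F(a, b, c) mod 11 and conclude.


F(3,9,9) ≡ 3 (mod 11); P is NOT on the curve.

Evaluate F(3, 9, 9) term-by-term (mod 11).
  3*X**3 ↦ 3·27·1·1 = 81
  X**2*Y ↦ 1·9·9·1 = 81
  X**2*Z ↦ 1·9·1·9 = 81
  3*X*Y**2 ↦ 3·3·81·1 = 729
  -X*Y*Z ↦ -1·3·9·9 = -243
  3*X*Z**2 ↦ 3·3·1·81 = 729
  Y**3 ↦ 1·1·729·1 = 729
  -3*Y**2*Z ↦ -3·1·81·9 = -2187
  3*Y*Z**2 ↦ 3·1·9·81 = 2187
  -2*Z**3 ↦ -2·1·1·729 = -1458
Sum: F(3, 9, 9) = (81) + (81) + (81) + (729) + (-243) + (729) + (729) + (-2187) + (2187) + (-1458) = 729.
Reducing mod 11: 729 ≡ 3 (mod 11).
Since F(a, b, c) ≡ 3 ≠ 0 (mod 11), P does NOT lie on the curve.


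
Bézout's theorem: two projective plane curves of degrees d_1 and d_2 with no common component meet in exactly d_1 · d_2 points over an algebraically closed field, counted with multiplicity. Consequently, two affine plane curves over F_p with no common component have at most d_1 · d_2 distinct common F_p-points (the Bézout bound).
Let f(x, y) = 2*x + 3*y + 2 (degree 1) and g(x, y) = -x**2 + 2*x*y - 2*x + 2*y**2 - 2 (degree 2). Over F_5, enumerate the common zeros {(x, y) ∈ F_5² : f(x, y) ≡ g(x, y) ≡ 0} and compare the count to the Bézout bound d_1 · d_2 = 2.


Common zeros: {(0, 1), (2, 3)}; count = 2; Bézout bound = 2.

deg(f) = 1, deg(g) = 2, so Bézout bound = 2.
Scan x ∈ F_5. For each x, list the y ∈ F_5 with f(x, y) ≡ 0 and those with g(x, y) ≡ 0 (mod 5); the common zeros in that column are the intersection.
  x = 0: f ≡ 0 at y ∈ {1}; g ≡ 0 at y ∈ {1, 4}; common: {1}.
  x = 1: f ≡ 0 at y ∈ {2}; g ≡ 0 at y ∈ {0, 4}; common: ∅.
  x = 2: f ≡ 0 at y ∈ {3}; g ≡ 0 at y ∈ {0, 3}; common: {3}.
  x = 3: f ≡ 0 at y ∈ {4}; g ≡ 0 at y ∈ ∅; common: ∅.
  x = 4: f ≡ 0 at y ∈ {0}; g ≡ 0 at y ∈ ∅; common: ∅.
Collecting: common zeros = {(0, 1), (2, 3)}, so the count is 2.
Comparison with the Bézout bound: 2 ≤ 2 = deg(f)·deg(g), as expected for curves with no common component (the bound is attained).


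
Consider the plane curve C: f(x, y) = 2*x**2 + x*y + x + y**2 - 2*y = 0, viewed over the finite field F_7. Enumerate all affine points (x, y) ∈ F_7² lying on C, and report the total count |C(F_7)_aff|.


Affine F_7-points: {(0, 0), (0, 2), (2, 2), (2, 5), (3, 0), (3, 6), (4, 6)}; count = 7.

For each of the 49 pairs (x, y) ∈ F_7², evaluate f(x, y) mod 7. Record the zeros.
  x = 0: [0↦0, 1↦6, 2↦0, 3↦3, 4↦1, 5↦1, 6↦3]  zeros at y ∈ {0, 2}
  x = 1: [0↦3, 1↦3, 2↦5, 3↦2, 4↦1, 5↦2, 6↦5]  zeros at y ∈ ∅
  x = 2: [0↦3, 1↦4, 2↦0, 3↦5, 4↦5, 5↦0, 6↦4]  zeros at y ∈ {2, 5}
  x = 3: [0↦0, 1↦2, 2↦6, 3↦5, 4↦6, 5↦2, 6↦0]  zeros at y ∈ {0, 6}
  x = 4: [0↦1, 1↦4, 2↦2, 3↦2, 4↦4, 5↦1, 6↦0]  zeros at y ∈ {6}
  x = 5: [0↦6, 1↦3, 2↦2, 3↦3, 4↦6, 5↦4, 6↦4]  zeros at y ∈ ∅
  x = 6: [0↦1, 1↦6, 2↦6, 3↦1, 4↦5, 5↦4, 6↦5]  zeros at y ∈ ∅
Collecting zeros: affine points = {(0, 0), (0, 2), (2, 2), (2, 5), (3, 0), (3, 6), (4, 6)}.
Total count |C(F_7)_aff| = 7.


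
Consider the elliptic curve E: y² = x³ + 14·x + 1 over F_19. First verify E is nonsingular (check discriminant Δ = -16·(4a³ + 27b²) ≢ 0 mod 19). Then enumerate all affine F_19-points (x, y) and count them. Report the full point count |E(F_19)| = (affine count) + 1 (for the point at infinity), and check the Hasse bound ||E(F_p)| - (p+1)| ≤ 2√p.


Affine points = {(0, 1), (0, 18), (1, 4), (1, 15), (4, 8), (4, 11), (5, 5), (5, 14), (6, 4), (6, 15), (7, 9), (7, 10), (8, 6), (8, 13), (9, 1), (9, 18), (10, 1), (10, 18), (11, 2), (11, 17), (12, 4), (12, 15), (13, 9), (13, 10), (18, 9), (18, 10)}; affine count = 26; |E(F_19)| = 27.

Discriminant check: Δ ∝ 4a³ + 27b² = 4·14³ + 27·1² = 4·2744 + 27·1 ≡ 2 (mod 19). Nonzero ⇒ E is nonsingular.
For each x ∈ F_19, compute rhs = x³ + 14·x + 1 mod 19, then count y ∈ F_19 with y² ≡ rhs.
  x = 0: rhs = 1, matching y values: 1, 18 (2 points).
  x = 1: rhs = 16, matching y values: 4, 15 (2 points).
  x = 2: rhs = 18, matching y values: none (0 points).
  x = 3: rhs = 13, matching y values: none (0 points).
  x = 4: rhs = 7, matching y values: 8, 11 (2 points).
  x = 5: rhs = 6, matching y values: 5, 14 (2 points).
  x = 6: rhs = 16, matching y values: 4, 15 (2 points).
  x = 7: rhs = 5, matching y values: 9, 10 (2 points).
  x = 8: rhs = 17, matching y values: 6, 13 (2 points).
  x = 9: rhs = 1, matching y values: 1, 18 (2 points).
  x = 10: rhs = 1, matching y values: 1, 18 (2 points).
  x = 11: rhs = 4, matching y values: 2, 17 (2 points).
  x = 12: rhs = 16, matching y values: 4, 15 (2 points).
  x = 13: rhs = 5, matching y values: 9, 10 (2 points).
  x = 14: rhs = 15, matching y values: none (0 points).
  x = 15: rhs = 14, matching y values: none (0 points).
  x = 16: rhs = 8, matching y values: none (0 points).
  x = 17: rhs = 3, matching y values: none (0 points).
  x = 18: rhs = 5, matching y values: 9, 10 (2 points).
Total affine count: 26.
Full point count |E(F_19)| = 26 + 1 = 27.
Hasse bound: |27 − (19+1)| = |7| = 7 ≤ 2√19 ≈ 8.7178 ✓.


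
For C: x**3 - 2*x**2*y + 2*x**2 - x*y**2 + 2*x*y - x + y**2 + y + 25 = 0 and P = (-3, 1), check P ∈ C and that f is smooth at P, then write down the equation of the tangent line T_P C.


Tangent line at P: 27*x - 15*y + 96 = 0.

Step 1: f(-3, 1) = 0, so P lies on C.
Step 2: partial derivatives
  f_x(x, y) = 3*x**2 - 4*x*y + 4*x - y**2 + 2*y - 1, f_y(x, y) = -2*x**2 - 2*x*y + 2*x + 2*y + 1.
  f_x(P) = 27, f_y(P) = -15 (gradient nonzero, so P is smooth).
Step 3: tangent line at P: 27·(x − -3) + -15·(y − 1) = 0.
Expanding: 27*x - 15*y + 96 = 0.


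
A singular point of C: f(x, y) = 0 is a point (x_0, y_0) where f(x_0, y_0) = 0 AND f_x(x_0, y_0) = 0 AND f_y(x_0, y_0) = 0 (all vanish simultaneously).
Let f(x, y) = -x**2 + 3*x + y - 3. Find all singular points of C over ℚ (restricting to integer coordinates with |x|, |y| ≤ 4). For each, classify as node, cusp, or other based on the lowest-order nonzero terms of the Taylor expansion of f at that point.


No singular points in the scanned grid; C is smooth there.

Compute partial derivatives:
  f_x = 3 - 2*x.
  f_y = 1.
f_y = 1 is a nonzero constant, so f_y never vanishes: no point (x, y) can satisfy f = f_x = f_y = 0. In particular no (x, y) ∈ {−4, ..., 4}² is singular; the curve is smooth.


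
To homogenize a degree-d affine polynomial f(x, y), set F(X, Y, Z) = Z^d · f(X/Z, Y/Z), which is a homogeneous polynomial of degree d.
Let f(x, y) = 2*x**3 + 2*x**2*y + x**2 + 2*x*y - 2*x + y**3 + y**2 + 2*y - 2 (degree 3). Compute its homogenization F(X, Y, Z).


F(X, Y, Z) = 2*X**3 + 2*X**2*Y + X**2*Z + 2*X*Y*Z - 2*X*Z**2 + Y**3 + Y**2*Z + 2*Y*Z**2 - 2*Z**3

deg(f) = 3.
Substitute x = X/Z, y = Y/Z into f, then multiply by Z^3.
  monomial 2·x^3·y^0 ↦ 2·X^3·Y^0·Z^0.
  monomial 2·x^2·y^1 ↦ 2·X^2·Y^1·Z^0.
  monomial 1·x^2·y^0 ↦ 1·X^2·Y^0·Z^1.
  monomial 2·x^1·y^1 ↦ 2·X^1·Y^1·Z^1.
  monomial -2·x^1·y^0 ↦ -2·X^1·Y^0·Z^2.
  monomial 1·x^0·y^3 ↦ 1·X^0·Y^3·Z^0.
  monomial 1·x^0·y^2 ↦ 1·X^0·Y^2·Z^1.
  monomial 2·x^0·y^1 ↦ 2·X^0·Y^1·Z^2.
  monomial -2·x^0·y^0 ↦ -2·X^0·Y^0·Z^3.
Collecting: F(X, Y, Z) = 2*X**3 + 2*X**2*Y + X**2*Z + 2*X*Y*Z - 2*X*Z**2 + Y**3 + Y**2*Z + 2*Y*Z**2 - 2*Z**3.


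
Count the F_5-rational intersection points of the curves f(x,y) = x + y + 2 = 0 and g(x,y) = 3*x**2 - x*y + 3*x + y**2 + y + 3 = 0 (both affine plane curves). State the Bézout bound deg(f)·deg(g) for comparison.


Common zeros: {(0, 3)}; count = 1; Bézout bound = 2.

deg(f) = 1, deg(g) = 2, so Bézout bound = 2.
Scan x ∈ F_5. For each x, list the y ∈ F_5 with f(x, y) ≡ 0 and those with g(x, y) ≡ 0 (mod 5); the common zeros in that column are the intersection.
  x = 0: f ≡ 0 at y ∈ {3}; g ≡ 0 at y ∈ {1, 3}; common: {3}.
  x = 1: f ≡ 0 at y ∈ {2}; g ≡ 0 at y ∈ {1, 4}; common: ∅.
  x = 2: f ≡ 0 at y ∈ {1}; g ≡ 0 at y ∈ ∅; common: ∅.
  x = 3: f ≡ 0 at y ∈ {0}; g ≡ 0 at y ∈ ∅; common: ∅.
  x = 4: f ≡ 0 at y ∈ {4}; g ≡ 0 at y ∈ ∅; common: ∅.
Collecting: common zeros = {(0, 3)}, so the count is 1.
Comparison with the Bézout bound: 1 ≤ 2 = deg(f)·deg(g), as expected for curves with no common component (the affine F_5-count falls short of the bound because intersections may lie at infinity, over extension fields, or carry multiplicity).


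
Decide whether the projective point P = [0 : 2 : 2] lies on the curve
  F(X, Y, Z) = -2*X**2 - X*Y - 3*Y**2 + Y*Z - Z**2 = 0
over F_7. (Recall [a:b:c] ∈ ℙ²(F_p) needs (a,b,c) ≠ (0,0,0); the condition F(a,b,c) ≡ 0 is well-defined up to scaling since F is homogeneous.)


F(0,2,2) ≡ 2 (mod 7); P is NOT on the curve.

Evaluate F(0, 2, 2) term-by-term (mod 7).
  -2*X**2 ↦ -2·0·1·1 = 0
  -X*Y ↦ -1·0·2·1 = 0
  -3*Y**2 ↦ -3·1·4·1 = -12
  Y*Z ↦ 1·1·2·2 = 4
  -Z**2 ↦ -1·1·1·4 = -4
Sum: F(0, 2, 2) = (0) + (0) + (-12) + (4) + (-4) = -12.
Reducing mod 7: -12 ≡ 2 (mod 7).
Since F(a, b, c) ≡ 2 ≠ 0 (mod 7), P does NOT lie on the curve.


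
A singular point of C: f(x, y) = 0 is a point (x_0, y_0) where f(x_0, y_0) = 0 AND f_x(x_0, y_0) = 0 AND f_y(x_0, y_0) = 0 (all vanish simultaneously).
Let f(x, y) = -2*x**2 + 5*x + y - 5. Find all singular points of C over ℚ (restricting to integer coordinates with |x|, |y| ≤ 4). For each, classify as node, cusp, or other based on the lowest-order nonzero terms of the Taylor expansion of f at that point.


No singular points in the scanned grid; C is smooth there.

Compute partial derivatives:
  f_x = 5 - 4*x.
  f_y = 1.
f_y = 1 is a nonzero constant, so f_y never vanishes: no point (x, y) can satisfy f = f_x = f_y = 0. In particular no (x, y) ∈ {−4, ..., 4}² is singular; the curve is smooth.


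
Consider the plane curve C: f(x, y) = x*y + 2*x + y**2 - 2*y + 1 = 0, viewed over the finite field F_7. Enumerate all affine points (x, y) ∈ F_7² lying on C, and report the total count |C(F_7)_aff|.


Affine F_7-points: {(0, 1), (2, 3), (2, 4), (3, 0), (3, 6), (5, 2)}; count = 6.

For each of the 49 pairs (x, y) ∈ F_7², evaluate f(x, y) mod 7. Record the zeros.
  x = 0: [0↦1, 1↦0, 2↦1, 3↦4, 4↦2, 5↦2, 6↦4]  zeros at y ∈ {1}
  x = 1: [0↦3, 1↦3, 2↦5, 3↦2, 4↦1, 5↦2, 6↦5]  zeros at y ∈ ∅
  x = 2: [0↦5, 1↦6, 2↦2, 3↦0, 4↦0, 5↦2, 6↦6]  zeros at y ∈ {3, 4}
  x = 3: [0↦0, 1↦2, 2↦6, 3↦5, 4↦6, 5↦2, 6↦0]  zeros at y ∈ {0, 6}
  x = 4: [0↦2, 1↦5, 2↦3, 3↦3, 4↦5, 5↦2, 6↦1]  zeros at y ∈ ∅
  x = 5: [0↦4, 1↦1, 2↦0, 3↦1, 4↦4, 5↦2, 6↦2]  zeros at y ∈ {2}
  x = 6: [0↦6, 1↦4, 2↦4, 3↦6, 4↦3, 5↦2, 6↦3]  zeros at y ∈ ∅
Collecting zeros: affine points = {(0, 1), (2, 3), (2, 4), (3, 0), (3, 6), (5, 2)}.
Total count |C(F_7)_aff| = 6.


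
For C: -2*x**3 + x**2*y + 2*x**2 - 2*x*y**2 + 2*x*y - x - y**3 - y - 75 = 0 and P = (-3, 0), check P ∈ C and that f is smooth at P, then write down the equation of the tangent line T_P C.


Tangent line at P: -67*x + 2*y - 201 = 0.

Step 1: f(-3, 0) = 0, so P lies on C.
Step 2: partial derivatives
  f_x(x, y) = -6*x**2 + 2*x*y + 4*x - 2*y**2 + 2*y - 1, f_y(x, y) = x**2 - 4*x*y + 2*x - 3*y**2 - 1.
  f_x(P) = -67, f_y(P) = 2 (gradient nonzero, so P is smooth).
Step 3: tangent line at P: -67·(x − -3) + 2·(y − 0) = 0.
Expanding: -67*x + 2*y - 201 = 0.


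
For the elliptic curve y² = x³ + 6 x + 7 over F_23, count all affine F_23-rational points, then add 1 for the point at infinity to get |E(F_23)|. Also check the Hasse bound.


Affine points = {(2, 2), (2, 21), (3, 11), (3, 12), (4, 7), (4, 16), (5, 1), (5, 22), (6, 11), (6, 12), (7, 1), (7, 22), (9, 10), (9, 13), (10, 3), (10, 20), (11, 1), (11, 22), (12, 6), (12, 17), (14, 11), (14, 12), (16, 6), (16, 17), (17, 10), (17, 13), (18, 6), (18, 17), (20, 10), (20, 13), (22, 0)}; affine count = 31; |E(F_23)| = 32.

Discriminant check: Δ ∝ 4a³ + 27b² = 4·6³ + 27·7² = 4·216 + 27·49 ≡ 2 (mod 23). Nonzero ⇒ E is nonsingular.
For each x ∈ F_23, compute rhs = x³ + 6·x + 7 mod 23, then count y ∈ F_23 with y² ≡ rhs.
  x = 0: rhs = 7, matching y values: none (0 points).
  x = 1: rhs = 14, matching y values: none (0 points).
  x = 2: rhs = 4, matching y values: 2, 21 (2 points).
  x = 3: rhs = 6, matching y values: 11, 12 (2 points).
  x = 4: rhs = 3, matching y values: 7, 16 (2 points).
  x = 5: rhs = 1, matching y values: 1, 22 (2 points).
  x = 6: rhs = 6, matching y values: 11, 12 (2 points).
  x = 7: rhs = 1, matching y values: 1, 22 (2 points).
  x = 8: rhs = 15, matching y values: none (0 points).
  x = 9: rhs = 8, matching y values: 10, 13 (2 points).
  x = 10: rhs = 9, matching y values: 3, 20 (2 points).
  x = 11: rhs = 1, matching y values: 1, 22 (2 points).
  x = 12: rhs = 13, matching y values: 6, 17 (2 points).
  x = 13: rhs = 5, matching y values: none (0 points).
  x = 14: rhs = 6, matching y values: 11, 12 (2 points).
  x = 15: rhs = 22, matching y values: none (0 points).
  x = 16: rhs = 13, matching y values: 6, 17 (2 points).
  x = 17: rhs = 8, matching y values: 10, 13 (2 points).
  x = 18: rhs = 13, matching y values: 6, 17 (2 points).
  x = 19: rhs = 11, matching y values: none (0 points).
  x = 20: rhs = 8, matching y values: 10, 13 (2 points).
  x = 21: rhs = 10, matching y values: none (0 points).
  x = 22: rhs = 0, matching y values: 0 (1 points).
Total affine count: 31.
Full point count |E(F_23)| = 31 + 1 = 32.
Hasse bound: |32 − (23+1)| = |8| = 8 ≤ 2√23 ≈ 9.5917 ✓.


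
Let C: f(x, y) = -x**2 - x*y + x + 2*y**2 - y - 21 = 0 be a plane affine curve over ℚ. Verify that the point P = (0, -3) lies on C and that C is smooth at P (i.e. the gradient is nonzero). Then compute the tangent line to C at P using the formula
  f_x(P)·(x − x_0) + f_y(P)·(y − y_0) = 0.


Tangent line at P: 4*x - 13*y - 39 = 0.

Step 1: f(0, -3) = 0, so P lies on C.
Step 2: partial derivatives
  f_x(x, y) = -2*x - y + 1, f_y(x, y) = -x + 4*y - 1.
  f_x(P) = 4, f_y(P) = -13 (gradient nonzero, so P is smooth).
Step 3: tangent line at P: 4·(x − 0) + -13·(y − -3) = 0.
Expanding: 4*x - 13*y - 39 = 0.


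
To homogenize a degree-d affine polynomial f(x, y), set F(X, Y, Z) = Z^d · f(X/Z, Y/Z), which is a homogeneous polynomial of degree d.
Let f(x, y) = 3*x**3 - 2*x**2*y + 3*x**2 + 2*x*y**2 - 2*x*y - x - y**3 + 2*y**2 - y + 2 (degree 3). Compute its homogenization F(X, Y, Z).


F(X, Y, Z) = 3*X**3 - 2*X**2*Y + 3*X**2*Z + 2*X*Y**2 - 2*X*Y*Z - X*Z**2 - Y**3 + 2*Y**2*Z - Y*Z**2 + 2*Z**3

deg(f) = 3.
Substitute x = X/Z, y = Y/Z into f, then multiply by Z^3.
  monomial 3·x^3·y^0 ↦ 3·X^3·Y^0·Z^0.
  monomial -2·x^2·y^1 ↦ -2·X^2·Y^1·Z^0.
  monomial 3·x^2·y^0 ↦ 3·X^2·Y^0·Z^1.
  monomial 2·x^1·y^2 ↦ 2·X^1·Y^2·Z^0.
  monomial -2·x^1·y^1 ↦ -2·X^1·Y^1·Z^1.
  monomial -1·x^1·y^0 ↦ -1·X^1·Y^0·Z^2.
  monomial -1·x^0·y^3 ↦ -1·X^0·Y^3·Z^0.
  monomial 2·x^0·y^2 ↦ 2·X^0·Y^2·Z^1.
  monomial -1·x^0·y^1 ↦ -1·X^0·Y^1·Z^2.
  monomial 2·x^0·y^0 ↦ 2·X^0·Y^0·Z^3.
Collecting: F(X, Y, Z) = 3*X**3 - 2*X**2*Y + 3*X**2*Z + 2*X*Y**2 - 2*X*Y*Z - X*Z**2 - Y**3 + 2*Y**2*Z - Y*Z**2 + 2*Z**3.


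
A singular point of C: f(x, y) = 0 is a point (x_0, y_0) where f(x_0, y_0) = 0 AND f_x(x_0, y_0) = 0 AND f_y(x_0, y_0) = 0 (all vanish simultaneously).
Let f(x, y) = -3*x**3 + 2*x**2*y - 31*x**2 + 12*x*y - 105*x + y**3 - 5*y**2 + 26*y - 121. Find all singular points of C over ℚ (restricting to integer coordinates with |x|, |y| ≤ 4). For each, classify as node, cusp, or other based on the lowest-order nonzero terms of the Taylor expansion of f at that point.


Singular points: {(-3, 2)}; classification: cusp.

Compute partial derivatives:
  f_x = -9*x**2 + 4*x*y - 62*x + 12*y - 105.
  f_y = 2*x**2 + 12*x + 3*y**2 - 10*y + 26.
Scan x_0 ∈ {−4, ..., 4}. For each x_0, f_y(x_0, y) is a polynomial in y; find its integer roots y ∈ {−4, ..., 4}, then test f_x and f at those candidates.
  x = -4: f_y(-4, y) = 3*y**2 - 10*y + 10; no integer root y with |y| ≤ 4.
  x = -3: f_y(-3, y) = 3*y**2 - 10*y + 8; vanishes at y ∈ {2}. (-3, 2): f_x = 0, f = 0 — SINGULAR.
  x = -2: f_y(-2, y) = 3*y**2 - 10*y + 10; no integer root y with |y| ≤ 4.
  x = -1: f_y(-1, y) = 3*y**2 - 10*y + 16; no integer root y with |y| ≤ 4.
  x = 0: f_y(0, y) = 3*y**2 - 10*y + 26; no integer root y with |y| ≤ 4.
  x = 1: f_y(1, y) = 3*y**2 - 10*y + 40; no integer root y with |y| ≤ 4.
  x = 2: f_y(2, y) = 3*y**2 - 10*y + 58; no integer root y with |y| ≤ 4.
  x = 3: f_y(3, y) = 3*y**2 - 10*y + 80; no integer root y with |y| ≤ 4.
  x = 4: f_y(4, y) = 3*y**2 - 10*y + 106; no integer root y with |y| ≤ 4.
Only singular point on the grid: (-3, 2).
Classify: substitute x = -3 + u, y = 2 + v and expand: f = -3*u**3 + 2*u**2*v + v**3 + v**2.
No constant or linear terms (consistent with a singular point). Quadratic part: v**2. Cubic part: -3*u**3 + 2*u**2*v + v**3.
The quadratic part v**2 is a perfect square, so there is a single (double) tangent line v = 0, i.e. y = 2. Restricting the cubic part to that line (v = 0) leaves -3*u**3 ≠ 0, so f is not divisible by v and the branch is v² ≈ 3*u**3 to lowest order — this is a cusp.
Classification: cusp.


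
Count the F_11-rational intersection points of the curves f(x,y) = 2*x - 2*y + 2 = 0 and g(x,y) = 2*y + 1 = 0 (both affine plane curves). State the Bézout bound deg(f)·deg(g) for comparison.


Common zeros: {(4, 5)}; count = 1; Bézout bound = 1.

deg(f) = 1, deg(g) = 1, so Bézout bound = 1.
Scan x ∈ F_11. For each x, list the y ∈ F_11 with f(x, y) ≡ 0 and those with g(x, y) ≡ 0 (mod 11); the common zeros in that column are the intersection.
  x = 0: f ≡ 0 at y ∈ {1}; g ≡ 0 at y ∈ {5}; common: ∅.
  x = 1: f ≡ 0 at y ∈ {2}; g ≡ 0 at y ∈ {5}; common: ∅.
  x = 2: f ≡ 0 at y ∈ {3}; g ≡ 0 at y ∈ {5}; common: ∅.
  x = 3: f ≡ 0 at y ∈ {4}; g ≡ 0 at y ∈ {5}; common: ∅.
  x = 4: f ≡ 0 at y ∈ {5}; g ≡ 0 at y ∈ {5}; common: {5}.
  x = 5: f ≡ 0 at y ∈ {6}; g ≡ 0 at y ∈ {5}; common: ∅.
  x = 6: f ≡ 0 at y ∈ {7}; g ≡ 0 at y ∈ {5}; common: ∅.
  x = 7: f ≡ 0 at y ∈ {8}; g ≡ 0 at y ∈ {5}; common: ∅.
  x = 8: f ≡ 0 at y ∈ {9}; g ≡ 0 at y ∈ {5}; common: ∅.
  x = 9: f ≡ 0 at y ∈ {10}; g ≡ 0 at y ∈ {5}; common: ∅.
  x = 10: f ≡ 0 at y ∈ {0}; g ≡ 0 at y ∈ {5}; common: ∅.
Collecting: common zeros = {(4, 5)}, so the count is 1.
Comparison with the Bézout bound: 1 ≤ 1 = deg(f)·deg(g), as expected for curves with no common component (the bound is attained).


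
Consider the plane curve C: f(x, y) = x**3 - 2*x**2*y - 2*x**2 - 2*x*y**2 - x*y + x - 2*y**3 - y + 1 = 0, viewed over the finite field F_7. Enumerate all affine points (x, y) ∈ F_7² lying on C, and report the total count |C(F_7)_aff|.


Affine F_7-points: {(0, 3), (1, 1), (1, 4), (2, 1), (3, 3), (3, 5), (5, 3)}; count = 7.

For each of the 49 pairs (x, y) ∈ F_7², evaluate f(x, y) mod 7. Record the zeros.
  x = 0: [0↦1, 1↦5, 2↦4, 3↦0, 4↦2, 5↦5, 6↦4]  zeros at y ∈ {3}
  x = 1: [0↦1, 1↦0, 2↦4, 3↦1, 4↦0, 5↦3, 6↦5]  zeros at y ∈ {1, 4}
  x = 2: [0↦3, 1↦0, 2↦5, 3↦6, 4↦5, 5↦4, 6↦5]  zeros at y ∈ {1}
  x = 3: [0↦6, 1↦4, 2↦6, 3↦0, 4↦2, 5↦0, 6↦3]  zeros at y ∈ {3, 5}
  x = 4: [0↦2, 1↦4, 2↦6, 3↦3, 4↦4, 5↦4, 6↦5]  zeros at y ∈ ∅
  x = 5: [0↦4, 1↦6, 2↦4, 3↦0, 4↦3, 5↦1, 6↦3]  zeros at y ∈ {3}
  x = 6: [0↦4, 1↦2, 2↦6, 3↦4, 4↦5, 5↦4, 6↦3]  zeros at y ∈ ∅
Collecting zeros: affine points = {(0, 3), (1, 1), (1, 4), (2, 1), (3, 3), (3, 5), (5, 3)}.
Total count |C(F_7)_aff| = 7.


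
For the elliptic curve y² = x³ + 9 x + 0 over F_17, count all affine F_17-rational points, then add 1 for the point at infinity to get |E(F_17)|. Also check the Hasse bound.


Affine points = {(0, 0), (2, 3), (2, 14), (4, 7), (4, 10), (5, 0), (6, 7), (6, 10), (7, 7), (7, 10), (10, 6), (10, 11), (11, 6), (11, 11), (12, 0), (13, 6), (13, 11), (15, 5), (15, 12)}; affine count = 19; |E(F_17)| = 20.

Discriminant check: Δ ∝ 4a³ + 27b² = 4·9³ + 27·0² = 4·729 + 27·0 ≡ 9 (mod 17). Nonzero ⇒ E is nonsingular.
For each x ∈ F_17, compute rhs = x³ + 9·x + 0 mod 17, then count y ∈ F_17 with y² ≡ rhs.
  x = 0: rhs = 0, matching y values: 0 (1 points).
  x = 1: rhs = 10, matching y values: none (0 points).
  x = 2: rhs = 9, matching y values: 3, 14 (2 points).
  x = 3: rhs = 3, matching y values: none (0 points).
  x = 4: rhs = 15, matching y values: 7, 10 (2 points).
  x = 5: rhs = 0, matching y values: 0 (1 points).
  x = 6: rhs = 15, matching y values: 7, 10 (2 points).
  x = 7: rhs = 15, matching y values: 7, 10 (2 points).
  x = 8: rhs = 6, matching y values: none (0 points).
  x = 9: rhs = 11, matching y values: none (0 points).
  x = 10: rhs = 2, matching y values: 6, 11 (2 points).
  x = 11: rhs = 2, matching y values: 6, 11 (2 points).
  x = 12: rhs = 0, matching y values: 0 (1 points).
  x = 13: rhs = 2, matching y values: 6, 11 (2 points).
  x = 14: rhs = 14, matching y values: none (0 points).
  x = 15: rhs = 8, matching y values: 5, 12 (2 points).
  x = 16: rhs = 7, matching y values: none (0 points).
Total affine count: 19.
Full point count |E(F_17)| = 19 + 1 = 20.
Hasse bound: |20 − (17+1)| = |2| = 2 ≤ 2√17 ≈ 8.2462 ✓.
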